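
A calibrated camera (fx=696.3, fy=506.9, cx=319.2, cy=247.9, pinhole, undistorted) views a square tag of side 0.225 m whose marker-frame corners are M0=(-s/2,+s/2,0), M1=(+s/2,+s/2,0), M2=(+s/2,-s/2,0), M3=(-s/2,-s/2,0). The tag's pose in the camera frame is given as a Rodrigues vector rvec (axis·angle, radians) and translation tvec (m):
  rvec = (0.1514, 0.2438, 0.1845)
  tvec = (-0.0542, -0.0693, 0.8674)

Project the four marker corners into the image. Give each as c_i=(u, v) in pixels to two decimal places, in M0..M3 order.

c0=(181.92, 257.69) c1=(347.33, 284.65) c2=(379.61, 151.67) c3=(205.06, 131.24)

Intrinsics K: fx=696.3, fy=506.9, cx=319.2, cy=247.9
Marker side s = 0.225 m; corners in marker frame (Z=0):
  M0 = (-0.1125, +0.1125, 0)
  M1 = (+0.1125, +0.1125, 0)
  M2 = (+0.1125, -0.1125, 0)
  M3 = (-0.1125, -0.1125, 0)
rvec = (0.1514, 0.2438, 0.1845), |rvec| = θ = 0.34118 rad = 19.548°
Rodrigues: sinθ=0.33459, 1−cosθ=0.05764; R = I + sinθ·[k]× + (1−cosθ)·[k]×²:
    [+0.95371 -0.16266 +0.25293]
    [+0.19922 +0.97179 -0.12621]
    [-0.22527 +0.17075 +0.95922]
t = (-0.0542, -0.0693, 0.8674) m
M0: Pc = R·M0+t = (-0.17979, +0.01761, +0.91195); u = 696.3·(-0.17979)/0.91195 + 319.2 = 181.9237, v = 506.9·(+0.01761)/0.91195 + 247.9 = 257.6910
M1: Pc = R·M1+t = (+0.03479, +0.06244, +0.86127); u = 696.3·(+0.03479)/0.86127 + 319.2 = 347.3287, v = 506.9·(+0.06244)/0.86127 + 247.9 = 284.6485
M2: Pc = R·M2+t = (+0.07139, -0.15621, +0.82285); u = 696.3·(+0.07139)/0.82285 + 319.2 = 379.6127, v = 506.9·(-0.15621)/0.82285 + 247.9 = 151.6668
M3: Pc = R·M3+t = (-0.14319, -0.20104, +0.87353); u = 696.3·(-0.14319)/0.87353 + 319.2 = 205.0598, v = 506.9·(-0.20104)/0.87353 + 247.9 = 131.2396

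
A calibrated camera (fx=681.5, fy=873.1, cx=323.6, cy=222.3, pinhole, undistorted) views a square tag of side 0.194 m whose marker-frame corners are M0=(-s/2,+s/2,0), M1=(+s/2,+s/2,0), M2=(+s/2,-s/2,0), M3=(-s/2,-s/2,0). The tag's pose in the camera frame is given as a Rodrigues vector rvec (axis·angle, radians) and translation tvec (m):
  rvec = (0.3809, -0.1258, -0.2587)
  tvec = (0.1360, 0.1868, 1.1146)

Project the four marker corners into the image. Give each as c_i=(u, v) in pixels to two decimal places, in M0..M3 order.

Intrinsics K: fx=681.5, fy=873.1, cx=323.6, cy=222.3
Marker side s = 0.194 m; corners in marker frame (Z=0):
  M0 = (-0.0970, +0.0970, 0)
  M1 = (+0.0970, +0.0970, 0)
  M2 = (+0.0970, -0.0970, 0)
  M3 = (-0.0970, -0.0970, 0)
rvec = (0.3809, -0.1258, -0.2587), |rvec| = θ = 0.47732 rad = 27.349°
Rodrigues: sinθ=0.45940, 1−cosθ=0.11177; R = I + sinθ·[k]× + (1−cosθ)·[k]×²:
    [+0.95940 +0.22548 -0.16942]
    [-0.27249 +0.89599 -0.35063]
    [+0.07274 +0.38257 +0.92106]
t = (0.1360, 0.1868, 1.1146) m
M0: Pc = R·M0+t = (+0.06481, +0.30014, +1.14465); u = 681.5·(+0.06481)/1.14465 + 323.6 = 362.1860, v = 873.1·(+0.30014)/1.14465 + 222.3 = 451.2383
M1: Pc = R·M1+t = (+0.25093, +0.24728, +1.15876); u = 681.5·(+0.25093)/1.15876 + 323.6 = 471.1808, v = 873.1·(+0.24728)/1.15876 + 222.3 = 408.6187
M2: Pc = R·M2+t = (+0.20719, +0.07346, +1.08455); u = 681.5·(+0.20719)/1.08455 + 323.6 = 453.7930, v = 873.1·(+0.07346)/1.08455 + 222.3 = 281.4354
M3: Pc = R·M3+t = (+0.02107, +0.12632, +1.07044); u = 681.5·(+0.02107)/1.07044 + 323.6 = 337.0119, v = 873.1·(+0.12632)/1.07044 + 222.3 = 325.3334

c0=(362.19, 451.24) c1=(471.18, 408.62) c2=(453.79, 281.44) c3=(337.01, 325.33)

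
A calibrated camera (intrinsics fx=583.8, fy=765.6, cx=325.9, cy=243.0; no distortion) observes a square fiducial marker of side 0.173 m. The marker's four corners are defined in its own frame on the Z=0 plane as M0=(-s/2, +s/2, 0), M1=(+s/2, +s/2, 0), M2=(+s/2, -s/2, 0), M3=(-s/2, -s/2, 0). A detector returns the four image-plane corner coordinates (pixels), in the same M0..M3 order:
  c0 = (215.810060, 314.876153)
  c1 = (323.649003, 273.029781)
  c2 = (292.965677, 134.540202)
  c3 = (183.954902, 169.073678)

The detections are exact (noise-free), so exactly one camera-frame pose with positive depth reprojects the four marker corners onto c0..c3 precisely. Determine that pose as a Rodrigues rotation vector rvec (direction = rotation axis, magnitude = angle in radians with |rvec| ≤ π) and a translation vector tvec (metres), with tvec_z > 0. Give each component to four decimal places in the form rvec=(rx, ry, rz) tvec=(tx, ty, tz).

rvec=(-0.0564, -0.2594, -0.2788) tvec=(-0.1080, -0.0242, 0.8946)

Intrinsics K: fx=583.8, fy=765.6, cx=325.9, cy=243.0
Marker side s = 0.173 m; corners in marker frame (Z=0):
  M0 = (-0.0865, +0.0865, 0)
  M1 = (+0.0865, +0.0865, 0)
  M2 = (+0.0865, -0.0865, 0)
  M3 = (-0.0865, -0.0865, 0)
Detected image corners:
  c0 = (215.810060, 314.876153) px
  c1 = (323.649003, 273.029781) px
  c2 = (292.965677, 134.540202) px
  c3 = (183.954902, 169.073678) px
Planar DLT: solve 8×8 A·h = b for H (H[2,2]=1):
  H  [+700.82623 +175.16940 +255.43296]
  H  [-155.72625 +816.30274 +222.26548]
  H  [+0.29157 -0.02161 +1.00000]
B = K⁻¹H; ‖b₁‖=1.117765, ‖b₂‖=1.117765; λ = 2/(‖b₁‖+‖b₂‖) = 0.894642, sign → tz>0 ⇒ λ=+0.894642
r₁ = λ·B[:,0] = (+0.92836,-0.26477,+0.26085); r₂ = λ·B[:,1] = (+0.27923,+0.96003,-0.01934)
r₃ = r₁×r₂ = (-0.24530,+0.09079,+0.96519); SVD([r₁ r₂ r₃]) → R = UVᵀ:
  R  [+0.92836 +0.27923 -0.24530]
  R  [-0.26477 +0.96003 +0.09079]
  R  [+0.26085 -0.01934 +0.96519]
t = (-0.10799, -0.02423, +0.89464) m
tr R = 2.853575; θ = arccos((tr R − 1)/2) = 0.385029 rad = 22.061°
axis k = ((R−Rᵀ)₃₂, (R−Rᵀ)₁₃, (R−Rᵀ)₂₁) / (2 sinθ) = (-0.146609, -0.673822, -0.724203)
rvec = θ·k = (-0.056449, -0.259441, -0.278839)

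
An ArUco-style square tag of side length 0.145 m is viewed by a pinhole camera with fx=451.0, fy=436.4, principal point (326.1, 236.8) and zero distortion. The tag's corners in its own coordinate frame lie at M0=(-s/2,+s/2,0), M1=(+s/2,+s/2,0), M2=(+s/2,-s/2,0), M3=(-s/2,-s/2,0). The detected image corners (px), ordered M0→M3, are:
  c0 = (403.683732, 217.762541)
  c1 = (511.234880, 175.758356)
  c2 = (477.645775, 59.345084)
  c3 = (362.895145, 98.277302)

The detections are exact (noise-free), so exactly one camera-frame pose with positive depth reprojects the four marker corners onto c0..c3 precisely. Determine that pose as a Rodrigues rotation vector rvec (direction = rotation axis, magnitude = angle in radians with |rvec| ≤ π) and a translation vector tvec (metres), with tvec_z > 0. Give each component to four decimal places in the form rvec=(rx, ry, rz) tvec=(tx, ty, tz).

Intrinsics K: fx=451.0, fy=436.4, cx=326.1, cy=236.8
Marker side s = 0.145 m; corners in marker frame (Z=0):
  M0 = (-0.0725, +0.0725, 0)
  M1 = (+0.0725, +0.0725, 0)
  M2 = (+0.0725, -0.0725, 0)
  M3 = (-0.0725, -0.0725, 0)
Detected image corners:
  c0 = (403.683732, 217.762541) px
  c1 = (511.234880, 175.758356) px
  c2 = (477.645775, 59.345084) px
  c3 = (362.895145, 98.277302) px
Planar DLT: solve 8×8 A·h = b for H (H[2,2]=1):
  H  [+896.98093 +408.13449 +440.53554]
  H  [-238.21384 +860.99756 +138.83056]
  H  [+0.29861 +0.34680 +1.00000]
B = K⁻¹H; ‖b₁‖=1.932270, ‖b₂‖=1.932270; λ = 2/(‖b₁‖+‖b₂‖) = 0.517526, sign → tz>0 ⇒ λ=+0.517526
r₁ = λ·B[:,0] = (+0.91755,-0.36635,+0.15454); r₂ = λ·B[:,1] = (+0.33857,+0.92367,+0.17948)
r₃ = r₁×r₂ = (-0.20849,-0.11236,+0.97155); SVD([r₁ r₂ r₃]) → R = UVᵀ:
  R  [+0.91755 +0.33857 -0.20849]
  R  [-0.36635 +0.92367 -0.11236]
  R  [+0.15454 +0.17948 +0.97155]
t = (+0.13132, -0.11618, +0.51753) m
tr R = 2.812770; θ = arccos((tr R − 1)/2) = 0.436149 rad = 24.990°
axis k = ((R−Rᵀ)₃₂, (R−Rᵀ)₁₃, (R−Rᵀ)₂₁) / (2 sinθ) = (+0.345406, -0.429666, -0.834315)
rvec = θ·k = (+0.150649, -0.187399, -0.363886)

rvec=(0.1506, -0.1874, -0.3639) tvec=(0.1313, -0.1162, 0.5175)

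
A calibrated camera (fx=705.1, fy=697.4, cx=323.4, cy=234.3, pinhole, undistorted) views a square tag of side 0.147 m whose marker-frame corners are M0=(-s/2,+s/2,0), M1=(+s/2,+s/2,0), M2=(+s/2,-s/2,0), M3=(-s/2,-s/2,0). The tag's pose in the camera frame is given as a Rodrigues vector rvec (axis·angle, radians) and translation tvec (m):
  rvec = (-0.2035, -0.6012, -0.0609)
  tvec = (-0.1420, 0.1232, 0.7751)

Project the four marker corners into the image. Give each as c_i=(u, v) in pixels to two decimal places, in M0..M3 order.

c0=(133.61, 422.92) c1=(259.44, 403.65) c2=(246.90, 277.58) c3=(123.94, 282.10)

Intrinsics K: fx=705.1, fy=697.4, cx=323.4, cy=234.3
Marker side s = 0.147 m; corners in marker frame (Z=0):
  M0 = (-0.0735, +0.0735, 0)
  M1 = (+0.0735, +0.0735, 0)
  M2 = (+0.0735, -0.0735, 0)
  M3 = (-0.0735, -0.0735, 0)
rvec = (-0.2035, -0.6012, -0.0609), |rvec| = θ = 0.63762 rad = 36.533°
Rodrigues: sinθ=0.59529, 1−cosθ=0.19649; R = I + sinθ·[k]× + (1−cosθ)·[k]×²:
    [+0.82353 +0.11598 -0.55529]
    [+0.00227 +0.97819 +0.20768]
    [+0.56727 -0.17229 +0.80531]
t = (-0.1420, 0.1232, 0.7751) m
M0: Pc = R·M0+t = (-0.19400, +0.19493, +0.72074); u = 705.1·(-0.19400)/0.72074 + 323.4 = 133.6059, v = 697.4·(+0.19493)/0.72074 + 234.3 = 422.9173
M1: Pc = R·M1+t = (-0.07295, +0.19526, +0.80413); u = 705.1·(-0.07295)/0.80413 + 323.4 = 259.4376, v = 697.4·(+0.19526)/0.80413 + 234.3 = 403.6471
M2: Pc = R·M2+t = (-0.09000, +0.05147, +0.82946); u = 705.1·(-0.09000)/0.82946 + 323.4 = 246.8972, v = 697.4·(+0.05147)/0.82946 + 234.3 = 277.5752
M3: Pc = R·M3+t = (-0.21105, +0.05114, +0.74607); u = 705.1·(-0.21105)/0.74607 + 323.4 = 123.9356, v = 697.4·(+0.05114)/0.74607 + 234.3 = 282.1001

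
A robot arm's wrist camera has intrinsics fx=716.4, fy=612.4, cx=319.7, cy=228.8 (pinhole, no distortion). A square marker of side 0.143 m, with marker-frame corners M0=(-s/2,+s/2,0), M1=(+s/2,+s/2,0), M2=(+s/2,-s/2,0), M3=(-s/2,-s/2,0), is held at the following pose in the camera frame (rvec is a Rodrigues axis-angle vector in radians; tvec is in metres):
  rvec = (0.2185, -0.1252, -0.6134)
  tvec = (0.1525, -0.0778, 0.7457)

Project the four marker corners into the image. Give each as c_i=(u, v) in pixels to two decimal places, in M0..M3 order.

Intrinsics K: fx=716.4, fy=612.4, cx=319.7, cy=228.8
Marker side s = 0.143 m; corners in marker frame (Z=0):
  M0 = (-0.0715, +0.0715, 0)
  M1 = (+0.0715, +0.0715, 0)
  M2 = (+0.0715, -0.0715, 0)
  M3 = (-0.0715, -0.0715, 0)
rvec = (0.2185, -0.1252, -0.6134), |rvec| = θ = 0.66308 rad = 37.992°
Rodrigues: sinθ=0.61555, 1−cosθ=0.21190; R = I + sinθ·[k]× + (1−cosθ)·[k]×²:
    [+0.81111 +0.55624 -0.18082]
    [-0.58261 +0.79565 -0.16582]
    [+0.05163 +0.23985 +0.96944]
t = (0.1525, -0.0778, 0.7457) m
M0: Pc = R·M0+t = (+0.13428, +0.02075, +0.75916); u = 716.4·(+0.13428)/0.75916 + 319.7 = 446.4144, v = 612.4·(+0.02075)/0.75916 + 228.8 = 245.5355
M1: Pc = R·M1+t = (+0.25027, -0.06257, +0.76654); u = 716.4·(+0.25027)/0.76654 + 319.7 = 553.5954, v = 612.4·(-0.06257)/0.76654 + 228.8 = 178.8139
M2: Pc = R·M2+t = (+0.17072, -0.17635, +0.73224); u = 716.4·(+0.17072)/0.73224 + 319.7 = 486.7291, v = 612.4·(-0.17635)/0.73224 + 228.8 = 81.3156
M3: Pc = R·M3+t = (+0.05473, -0.09303, +0.72486); u = 716.4·(+0.05473)/0.72486 + 319.7 = 373.7955, v = 612.4·(-0.09303)/0.72486 + 228.8 = 150.2012

c0=(446.41, 245.54) c1=(553.60, 178.81) c2=(486.73, 81.32) c3=(373.80, 150.20)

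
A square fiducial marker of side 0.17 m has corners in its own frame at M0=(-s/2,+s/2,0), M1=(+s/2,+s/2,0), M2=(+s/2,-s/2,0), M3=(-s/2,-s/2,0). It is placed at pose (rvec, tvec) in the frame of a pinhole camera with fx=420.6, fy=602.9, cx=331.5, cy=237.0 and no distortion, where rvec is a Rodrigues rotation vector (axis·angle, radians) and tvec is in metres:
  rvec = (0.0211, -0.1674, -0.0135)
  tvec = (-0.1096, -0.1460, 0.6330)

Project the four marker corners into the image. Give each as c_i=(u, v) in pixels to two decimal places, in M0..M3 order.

Intrinsics K: fx=420.6, fy=602.9, cx=331.5, cy=237.0
Marker side s = 0.17 m; corners in marker frame (Z=0):
  M0 = (-0.0850, +0.0850, 0)
  M1 = (+0.0850, +0.0850, 0)
  M2 = (+0.0850, -0.0850, 0)
  M3 = (-0.0850, -0.0850, 0)
rvec = (0.0211, -0.1674, -0.0135), |rvec| = θ = 0.16926 rad = 9.698°
Rodrigues: sinθ=0.16846, 1−cosθ=0.01429; R = I + sinθ·[k]× + (1−cosθ)·[k]×²:
    [+0.98593 +0.01167 -0.16674]
    [-0.01520 +0.99969 -0.01987]
    [+0.16646 +0.02213 +0.98580]
t = (-0.1096, -0.1460, 0.6330) m
M0: Pc = R·M0+t = (-0.19241, -0.05973, +0.62073); u = 420.6·(-0.19241)/0.62073 + 331.5 = 201.1241, v = 602.9·(-0.05973)/0.62073 + 237.0 = 178.9812
M1: Pc = R·M1+t = (-0.02480, -0.06232, +0.64903); u = 420.6·(-0.02480)/0.64903 + 331.5 = 315.4262, v = 602.9·(-0.06232)/0.64903 + 237.0 = 179.1109
M2: Pc = R·M2+t = (-0.02679, -0.23227, +0.64527); u = 420.6·(-0.02679)/0.64527 + 331.5 = 314.0389, v = 602.9·(-0.23227)/0.64527 + 237.0 = 19.9853
M3: Pc = R·M3+t = (-0.19440, -0.22968, +0.61697); u = 420.6·(-0.19440)/0.61697 + 331.5 = 198.9764, v = 602.9·(-0.22968)/0.61697 + 237.0 = 12.5563

c0=(201.12, 178.98) c1=(315.43, 179.11) c2=(314.04, 19.99) c3=(198.98, 12.56)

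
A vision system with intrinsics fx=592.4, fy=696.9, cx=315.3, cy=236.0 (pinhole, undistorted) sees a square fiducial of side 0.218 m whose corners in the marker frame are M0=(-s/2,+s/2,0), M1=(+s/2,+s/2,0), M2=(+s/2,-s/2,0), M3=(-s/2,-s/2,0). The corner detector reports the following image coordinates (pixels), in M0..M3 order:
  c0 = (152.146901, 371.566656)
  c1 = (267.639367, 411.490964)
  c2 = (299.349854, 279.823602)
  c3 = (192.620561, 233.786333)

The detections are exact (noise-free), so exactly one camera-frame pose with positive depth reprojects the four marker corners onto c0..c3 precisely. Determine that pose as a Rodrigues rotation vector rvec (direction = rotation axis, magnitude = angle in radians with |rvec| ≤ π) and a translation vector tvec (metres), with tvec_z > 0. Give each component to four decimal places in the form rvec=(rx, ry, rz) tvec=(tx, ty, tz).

rvec=(-0.2423, -0.3730, 0.3183) tvec=(-0.1553, 0.1349, 1.0816)

Intrinsics K: fx=592.4, fy=696.9, cx=315.3, cy=236.0
Marker side s = 0.218 m; corners in marker frame (Z=0):
  M0 = (-0.1090, +0.1090, 0)
  M1 = (+0.1090, +0.1090, 0)
  M2 = (+0.1090, -0.1090, 0)
  M3 = (-0.1090, -0.1090, 0)
Detected image corners:
  c0 = (152.146901, 371.566656) px
  c1 = (267.639367, 411.490964) px
  c2 = (299.349854, 279.823602) px
  c3 = (192.620561, 233.786333) px
Planar DLT: solve 8×8 A·h = b for H (H[2,2]=1):
  H  [+575.92508 -225.67515 +230.23882]
  H  [+292.60462 +531.14415 +322.89650]
  H  [+0.29318 -0.26655 +1.00000]
B = K⁻¹H; ‖b₁‖=0.924568, ‖b₂‖=0.924568; λ = 2/(‖b₁‖+‖b₂‖) = 1.081586, sign → tz>0 ⇒ λ=+1.081586
r₁ = λ·B[:,0] = (+0.88274,+0.34674,+0.31709); r₂ = λ·B[:,1] = (-0.25859,+0.92196,-0.28830)
r₃ = r₁×r₂ = (-0.39231,+0.17249,+0.90351); SVD([r₁ r₂ r₃]) → R = UVᵀ:
  R  [+0.88274 -0.25859 -0.39231]
  R  [+0.34674 +0.92196 +0.17249]
  R  [+0.31709 -0.28830 +0.90351]
t = (-0.15530, +0.13486, +1.08159) m
tr R = 2.708213; θ = arccos((tr R − 1)/2) = 0.546966 rad = 31.339°
axis k = ((R−Rᵀ)₃₂, (R−Rᵀ)₁₃, (R−Rᵀ)₂₁) / (2 sinθ) = (-0.442986, -0.681994, +0.581934)
rvec = θ·k = (-0.242299, -0.373028, +0.318298)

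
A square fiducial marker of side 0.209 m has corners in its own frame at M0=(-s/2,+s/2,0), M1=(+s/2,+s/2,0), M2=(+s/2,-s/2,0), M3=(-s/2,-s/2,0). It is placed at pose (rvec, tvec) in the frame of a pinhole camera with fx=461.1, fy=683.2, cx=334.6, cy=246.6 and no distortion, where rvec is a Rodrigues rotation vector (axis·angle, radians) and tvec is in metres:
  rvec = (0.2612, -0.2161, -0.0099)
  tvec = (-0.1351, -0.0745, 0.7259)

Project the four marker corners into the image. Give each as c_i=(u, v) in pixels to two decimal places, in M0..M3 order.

Intrinsics K: fx=461.1, fy=683.2, cx=334.6, cy=246.6
Marker side s = 0.209 m; corners in marker frame (Z=0):
  M0 = (-0.1045, +0.1045, 0)
  M1 = (+0.1045, +0.1045, 0)
  M2 = (+0.1045, -0.1045, 0)
  M3 = (-0.1045, -0.1045, 0)
rvec = (0.2612, -0.2161, -0.0099), |rvec| = θ = 0.33915 rad = 19.432°
Rodrigues: sinθ=0.33269, 1−cosθ=0.05696; R = I + sinθ·[k]× + (1−cosθ)·[k]×²:
    [+0.97682 -0.01824 -0.21326]
    [-0.03766 +0.96616 -0.25516]
    [+0.21070 +0.25728 +0.94309]
t = (-0.1351, -0.0745, 0.7259) m
M0: Pc = R·M0+t = (-0.23908, +0.03040, +0.73077); u = 461.1·(-0.23908)/0.73077 + 334.6 = 183.7424, v = 683.2·(+0.03040)/0.73077 + 246.6 = 275.0213
M1: Pc = R·M1+t = (-0.03493, +0.02253, +0.77480); u = 461.1·(-0.03493)/0.77480 + 334.6 = 313.8137, v = 683.2·(+0.02253)/0.77480 + 246.6 = 266.4648
M2: Pc = R·M2+t = (-0.03112, -0.17940, +0.72103); u = 461.1·(-0.03112)/0.72103 + 334.6 = 314.7016, v = 683.2·(-0.17940)/0.72103 + 246.6 = 76.6129
M3: Pc = R·M3+t = (-0.23527, -0.17153, +0.67700); u = 461.1·(-0.23527)/0.67700 + 334.6 = 174.3570, v = 683.2·(-0.17153)/0.67700 + 246.6 = 73.4999

c0=(183.74, 275.02) c1=(313.81, 266.46) c2=(314.70, 76.61) c3=(174.36, 73.50)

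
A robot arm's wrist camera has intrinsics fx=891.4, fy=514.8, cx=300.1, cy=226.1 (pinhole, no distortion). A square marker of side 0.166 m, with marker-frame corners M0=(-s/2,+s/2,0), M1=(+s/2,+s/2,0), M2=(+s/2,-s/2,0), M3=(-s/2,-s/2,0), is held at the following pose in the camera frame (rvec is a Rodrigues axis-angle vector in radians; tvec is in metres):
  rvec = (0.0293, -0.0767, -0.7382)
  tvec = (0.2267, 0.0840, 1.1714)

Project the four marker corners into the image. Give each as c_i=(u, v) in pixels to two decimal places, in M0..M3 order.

c0=(468.52, 314.58) c1=(559.47, 265.12) c2=(476.70, 211.49) c3=(384.35, 260.88)

Intrinsics K: fx=891.4, fy=514.8, cx=300.1, cy=226.1
Marker side s = 0.166 m; corners in marker frame (Z=0):
  M0 = (-0.0830, +0.0830, 0)
  M1 = (+0.0830, +0.0830, 0)
  M2 = (+0.0830, -0.0830, 0)
  M3 = (-0.0830, -0.0830, 0)
rvec = (0.0293, -0.0767, -0.7382), |rvec| = θ = 0.74275 rad = 42.557°
Rodrigues: sinθ=0.67632, 1−cosθ=0.26339; R = I + sinθ·[k]× + (1−cosθ)·[k]×²:
    [+0.73702 +0.67110 -0.08017]
    [-0.67325 +0.73942 +0.00035]
    [+0.05951 +0.05371 +0.99678]
t = (0.2267, 0.0840, 1.1714) m
M0: Pc = R·M0+t = (+0.22123, +0.20125, +1.17092); u = 891.4·(+0.22123)/1.17092 + 300.1 = 468.5175, v = 514.8·(+0.20125)/1.17092 + 226.1 = 314.5810
M1: Pc = R·M1+t = (+0.34357, +0.08949, +1.18080); u = 891.4·(+0.34357)/1.18080 + 300.1 = 559.4686, v = 514.8·(+0.08949)/1.18080 + 226.1 = 265.1166
M2: Pc = R·M2+t = (+0.23217, -0.03325, +1.17188); u = 891.4·(+0.23217)/1.17188 + 300.1 = 476.7028, v = 514.8·(-0.03325)/1.17188 + 226.1 = 211.4930
M3: Pc = R·M3+t = (+0.10983, +0.07851, +1.16200); u = 891.4·(+0.10983)/1.16200 + 300.1 = 384.3502, v = 514.8·(+0.07851)/1.16200 + 226.1 = 260.8811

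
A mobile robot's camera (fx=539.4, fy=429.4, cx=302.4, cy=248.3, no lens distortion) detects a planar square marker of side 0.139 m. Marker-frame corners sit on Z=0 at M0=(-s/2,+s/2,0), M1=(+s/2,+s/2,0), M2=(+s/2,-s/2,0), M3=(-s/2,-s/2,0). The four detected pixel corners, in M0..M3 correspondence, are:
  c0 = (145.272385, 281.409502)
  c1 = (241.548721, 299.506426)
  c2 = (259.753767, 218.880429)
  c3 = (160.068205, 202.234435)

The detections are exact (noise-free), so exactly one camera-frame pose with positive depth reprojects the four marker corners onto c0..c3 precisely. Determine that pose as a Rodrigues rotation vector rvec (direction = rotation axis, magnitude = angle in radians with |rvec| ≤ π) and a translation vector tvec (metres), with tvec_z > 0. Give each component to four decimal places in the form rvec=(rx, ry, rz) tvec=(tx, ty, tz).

Intrinsics K: fx=539.4, fy=429.4, cx=302.4, cy=248.3
Marker side s = 0.139 m; corners in marker frame (Z=0):
  M0 = (-0.0695, +0.0695, 0)
  M1 = (+0.0695, +0.0695, 0)
  M2 = (+0.0695, -0.0695, 0)
  M3 = (-0.0695, -0.0695, 0)
Detected image corners:
  c0 = (145.272385, 281.409502) px
  c1 = (241.548721, 299.506426) px
  c2 = (259.753767, 218.880429) px
  c3 = (160.068205, 202.234435) px
Planar DLT: solve 8×8 A·h = b for H (H[2,2]=1):
  H  [+668.70896 -74.13876 +200.92662]
  H  [+80.33162 +629.93533 +251.01148]
  H  [-0.17853 +0.22026 +1.00000]
B = K⁻¹H; ‖b₁‖=1.382482, ‖b₂‖=1.382482; λ = 2/(‖b₁‖+‖b₂‖) = 0.723337, sign → tz>0 ⇒ λ=+0.723337
r₁ = λ·B[:,0] = (+0.96914,+0.20999,-0.12914); r₂ = λ·B[:,1] = (-0.18874,+0.96902,+0.15932)
r₃ = r₁×r₂ = (+0.15859,-0.13003,+0.97874); SVD([r₁ r₂ r₃]) → R = UVᵀ:
  R  [+0.96914 -0.18874 +0.15859]
  R  [+0.20999 +0.96902 -0.13003]
  R  [-0.12914 +0.15932 +0.97874]
t = (-0.13608, +0.00457, +0.72334) m
tr R = 2.916899; θ = arccos((tr R − 1)/2) = 0.289280 rad = 16.575°
axis k = ((R−Rᵀ)₃₂, (R−Rᵀ)₁₃, (R−Rᵀ)₂₁) / (2 sinθ) = (+0.507165, +0.504322, +0.698887)
rvec = θ·k = (+0.146713, +0.145890, +0.202174)

rvec=(0.1467, 0.1459, 0.2022) tvec=(-0.1361, 0.0046, 0.7233)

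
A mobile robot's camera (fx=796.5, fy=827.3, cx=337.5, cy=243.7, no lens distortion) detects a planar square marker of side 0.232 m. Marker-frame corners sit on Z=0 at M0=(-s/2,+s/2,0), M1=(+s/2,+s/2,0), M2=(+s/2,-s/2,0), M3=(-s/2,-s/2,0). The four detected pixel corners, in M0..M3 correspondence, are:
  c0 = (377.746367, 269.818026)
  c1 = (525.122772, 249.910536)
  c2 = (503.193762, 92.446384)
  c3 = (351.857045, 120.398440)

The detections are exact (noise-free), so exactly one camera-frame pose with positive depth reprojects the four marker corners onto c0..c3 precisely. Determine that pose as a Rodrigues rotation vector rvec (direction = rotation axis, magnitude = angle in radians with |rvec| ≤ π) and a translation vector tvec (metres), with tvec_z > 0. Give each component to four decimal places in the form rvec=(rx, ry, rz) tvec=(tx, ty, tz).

rvec=(0.2032, 0.2377, -0.1615) tvec=(0.1546, -0.0874, 1.2264)

Intrinsics K: fx=796.5, fy=827.3, cx=337.5, cy=243.7
Marker side s = 0.232 m; corners in marker frame (Z=0):
  M0 = (-0.1160, +0.1160, 0)
  M1 = (+0.1160, +0.1160, 0)
  M2 = (+0.1160, -0.1160, 0)
  M3 = (-0.1160, -0.1160, 0)
Detected image corners:
  c0 = (377.746367, 269.818026) px
  c1 = (525.122772, 249.910536) px
  c2 = (503.193762, 92.446384) px
  c3 = (351.857045, 120.398440) px
Planar DLT: solve 8×8 A·h = b for H (H[2,2]=1):
  H  [+554.38069 +167.77462 +437.92429]
  H  [-140.04419 +687.86485 +184.73170]
  H  [-0.20309 +0.14680 +1.00000]
B = K⁻¹H; ‖b₁‖=0.815392, ‖b₂‖=0.815392; λ = 2/(‖b₁‖+‖b₂‖) = 1.226404, sign → tz>0 ⇒ λ=+1.226404
r₁ = λ·B[:,0] = (+0.95914,-0.13424,-0.24907); r₂ = λ·B[:,1] = (+0.18204,+0.96667,+0.18004)
r₃ = r₁×r₂ = (+0.21660,-0.21802,+0.95161); SVD([r₁ r₂ r₃]) → R = UVᵀ:
  R  [+0.95914 +0.18204 +0.21660]
  R  [-0.13424 +0.96667 -0.21802]
  R  [-0.24907 +0.18004 +0.95161]
t = (+0.15463, -0.08742, +1.22640) m
tr R = 2.877412; θ = arccos((tr R − 1)/2) = 0.351940 rad = 20.165°
axis k = ((R−Rᵀ)₃₂, (R−Rᵀ)₁₃, (R−Rᵀ)₂₁) / (2 sinθ) = (+0.577371, +0.675421, -0.458747)
rvec = θ·k = (+0.203200, +0.237707, -0.161451)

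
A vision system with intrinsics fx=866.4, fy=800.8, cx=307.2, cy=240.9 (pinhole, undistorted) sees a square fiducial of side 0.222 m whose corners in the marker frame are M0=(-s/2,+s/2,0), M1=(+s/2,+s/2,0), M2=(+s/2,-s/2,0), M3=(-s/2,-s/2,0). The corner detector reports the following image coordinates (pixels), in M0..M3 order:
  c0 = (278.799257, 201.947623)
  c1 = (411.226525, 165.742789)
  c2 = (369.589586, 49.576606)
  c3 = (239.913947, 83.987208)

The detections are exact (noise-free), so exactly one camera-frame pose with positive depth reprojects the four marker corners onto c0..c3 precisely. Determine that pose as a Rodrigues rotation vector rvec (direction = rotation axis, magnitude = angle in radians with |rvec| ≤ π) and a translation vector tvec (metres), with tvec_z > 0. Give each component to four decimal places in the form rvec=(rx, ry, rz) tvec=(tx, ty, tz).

Intrinsics K: fx=866.4, fy=800.8, cx=307.2, cy=240.9
Marker side s = 0.222 m; corners in marker frame (Z=0):
  M0 = (-0.1110, +0.1110, 0)
  M1 = (+0.1110, +0.1110, 0)
  M2 = (+0.1110, -0.1110, 0)
  M3 = (-0.1110, -0.1110, 0)
Detected image corners:
  c0 = (278.799257, 201.947623) px
  c1 = (411.226525, 165.742789) px
  c2 = (369.589586, 49.576606) px
  c3 = (239.913947, 83.987208) px
Planar DLT: solve 8×8 A·h = b for H (H[2,2]=1):
  H  [+602.29519 +146.95406 +324.91523]
  H  [-154.34977 +514.01602 +124.55241]
  H  [+0.03708 -0.10597 +1.00000]
B = K⁻¹H; ‖b₁‖=0.712815, ‖b₂‖=0.712815; λ = 2/(‖b₁‖+‖b₂‖) = 1.402889, sign → tz>0 ⇒ λ=+1.402889
r₁ = λ·B[:,0] = (+0.95680,-0.28605,+0.05202); r₂ = λ·B[:,1] = (+0.29066,+0.94521,-0.14866)
r₃ = r₁×r₂ = (-0.00664,+0.15736,+0.98752); SVD([r₁ r₂ r₃]) → R = UVᵀ:
  R  [+0.95680 +0.29066 -0.00664]
  R  [-0.28605 +0.94521 +0.15736]
  R  [+0.05202 -0.14866 +0.98752]
t = (+0.02868, -0.20382, +1.40289) m
tr R = 2.889527; θ = arccos((tr R − 1)/2) = 0.333924 rad = 19.132°
axis k = ((R−Rᵀ)₃₂, (R−Rᵀ)₁₃, (R−Rᵀ)₂₁) / (2 sinθ) = (-0.466856, -0.089487, -0.879794)
rvec = θ·k = (-0.155894, -0.029882, -0.293784)

rvec=(-0.1559, -0.0299, -0.2938) tvec=(0.0287, -0.2038, 1.4029)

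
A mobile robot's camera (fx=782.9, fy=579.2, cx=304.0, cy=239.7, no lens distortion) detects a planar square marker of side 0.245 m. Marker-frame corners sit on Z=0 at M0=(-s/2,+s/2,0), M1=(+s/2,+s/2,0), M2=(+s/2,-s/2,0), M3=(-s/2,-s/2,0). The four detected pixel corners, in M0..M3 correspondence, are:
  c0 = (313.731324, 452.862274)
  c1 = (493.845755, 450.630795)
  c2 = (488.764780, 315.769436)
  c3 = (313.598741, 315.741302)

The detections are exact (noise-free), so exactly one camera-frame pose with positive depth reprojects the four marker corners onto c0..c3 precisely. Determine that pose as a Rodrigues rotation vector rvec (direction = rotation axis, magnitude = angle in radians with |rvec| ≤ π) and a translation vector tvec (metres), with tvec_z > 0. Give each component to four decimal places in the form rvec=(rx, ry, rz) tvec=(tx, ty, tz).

Intrinsics K: fx=782.9, fy=579.2, cx=304.0, cy=239.7
Marker side s = 0.245 m; corners in marker frame (Z=0):
  M0 = (-0.1225, +0.1225, 0)
  M1 = (+0.1225, +0.1225, 0)
  M2 = (+0.1225, -0.1225, 0)
  M3 = (-0.1225, -0.1225, 0)
Detected image corners:
  c0 = (313.731324, 452.862274) px
  c1 = (493.845755, 450.630795) px
  c2 = (488.764780, 315.769436) px
  c3 = (313.598741, 315.741302) px
Planar DLT: solve 8×8 A·h = b for H (H[2,2]=1):
  H  [+751.84290 -35.43457 +403.19464]
  H  [+21.23760 +511.01941 +382.79121]
  H  [+0.06689 -0.11468 +1.00000]
B = K⁻¹H; ‖b₁‖=0.936791, ‖b₂‖=0.936791; λ = 2/(‖b₁‖+‖b₂‖) = 1.067474, sign → tz>0 ⇒ λ=+1.067474
r₁ = λ·B[:,0] = (+0.99740,+0.00959,+0.07140); r₂ = λ·B[:,1] = (-0.00078,+0.99248,-0.12242)
r₃ = r₁×r₂ = (-0.07204,+0.12204,+0.98991); SVD([r₁ r₂ r₃]) → R = UVᵀ:
  R  [+0.99740 -0.00078 -0.07204]
  R  [+0.00959 +0.99248 +0.12204]
  R  [+0.07140 -0.12242 +0.98991]
t = (+0.13525, +0.26372, +1.06747) m
tr R = 2.979786; θ = arccos((tr R − 1)/2) = 0.142295 rad = 8.153°
axis k = ((R−Rᵀ)₃₂, (R−Rᵀ)₁₃, (R−Rᵀ)₂₁) / (2 sinθ) = (-0.861907, -0.505747, +0.036562)
rvec = θ·k = (-0.122645, -0.071965, +0.005203)

rvec=(-0.1226, -0.0720, 0.0052) tvec=(0.1353, 0.2637, 1.0675)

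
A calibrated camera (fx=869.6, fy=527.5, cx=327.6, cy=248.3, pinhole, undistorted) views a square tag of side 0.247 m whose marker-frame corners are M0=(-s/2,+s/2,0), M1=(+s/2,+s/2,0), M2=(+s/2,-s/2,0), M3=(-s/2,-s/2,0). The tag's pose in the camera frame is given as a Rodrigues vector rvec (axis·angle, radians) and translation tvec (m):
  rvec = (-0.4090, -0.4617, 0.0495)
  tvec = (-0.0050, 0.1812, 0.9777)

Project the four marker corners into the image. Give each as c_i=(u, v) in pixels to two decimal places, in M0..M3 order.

c0=(218.45, 415.28) c1=(426.12, 415.80) c2=(408.25, 289.81) c3=(219.44, 275.82)

Intrinsics K: fx=869.6, fy=527.5, cx=327.6, cy=248.3
Marker side s = 0.247 m; corners in marker frame (Z=0):
  M0 = (-0.1235, +0.1235, 0)
  M1 = (+0.1235, +0.1235, 0)
  M2 = (+0.1235, -0.1235, 0)
  M3 = (-0.1235, -0.1235, 0)
rvec = (-0.4090, -0.4617, 0.0495), |rvec| = θ = 0.61879 rad = 35.454°
Rodrigues: sinθ=0.58005, 1−cosθ=0.18542; R = I + sinθ·[k]× + (1−cosθ)·[k]×²:
    [+0.89559 +0.04504 -0.44260]
    [+0.13784 +0.91781 +0.37233]
    [+0.42299 -0.39446 +0.81577]
t = (-0.0050, 0.1812, 0.9777) m
M0: Pc = R·M0+t = (-0.11004, +0.27753, +0.87674); u = 869.6·(-0.11004)/0.87674 + 327.6 = 218.4543, v = 527.5·(+0.27753)/0.87674 + 248.3 = 415.2753
M1: Pc = R·M1+t = (+0.11117, +0.31157, +0.98122); u = 869.6·(+0.11117)/0.98122 + 327.6 = 426.1214, v = 527.5·(+0.31157)/0.98122 + 248.3 = 415.7999
M2: Pc = R·M2+t = (+0.10004, +0.08487, +1.07866); u = 869.6·(+0.10004)/1.07866 + 327.6 = 408.2531, v = 527.5·(+0.08487)/1.07866 + 248.3 = 289.8066
M3: Pc = R·M3+t = (-0.12117, +0.05083, +0.97418); u = 869.6·(-0.12117)/0.97418 + 327.6 = 219.4394, v = 527.5·(+0.05083)/0.97418 + 248.3 = 275.8219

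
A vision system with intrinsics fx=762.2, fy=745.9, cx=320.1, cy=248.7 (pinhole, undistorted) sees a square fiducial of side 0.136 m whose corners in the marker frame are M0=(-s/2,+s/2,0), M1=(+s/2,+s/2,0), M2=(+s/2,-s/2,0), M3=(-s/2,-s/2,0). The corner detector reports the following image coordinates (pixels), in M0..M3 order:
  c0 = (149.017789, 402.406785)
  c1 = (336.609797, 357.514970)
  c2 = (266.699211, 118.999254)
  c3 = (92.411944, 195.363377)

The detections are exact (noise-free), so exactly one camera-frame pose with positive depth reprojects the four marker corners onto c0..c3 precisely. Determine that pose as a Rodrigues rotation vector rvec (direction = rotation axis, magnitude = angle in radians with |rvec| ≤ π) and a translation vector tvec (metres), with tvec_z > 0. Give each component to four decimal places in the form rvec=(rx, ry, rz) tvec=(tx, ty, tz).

rvec=(0.0004, 0.5040, -0.2925) tvec=(-0.0669, 0.0123, 0.4396)

Intrinsics K: fx=762.2, fy=745.9, cx=320.1, cy=248.7
Marker side s = 0.136 m; corners in marker frame (Z=0):
  M0 = (-0.0680, +0.0680, 0)
  M1 = (+0.0680, +0.0680, 0)
  M2 = (+0.0680, -0.0680, 0)
  M3 = (-0.0680, -0.0680, 0)
Detected image corners:
  c0 = (149.017789, 402.406785) px
  c1 = (336.609797, 357.514970) px
  c2 = (266.699211, 118.999254) px
  c3 = (92.411944, 195.363377) px
Planar DLT: solve 8×8 A·h = b for H (H[2,2]=1):
  H  [+1101.21387 +427.30111 +204.17431]
  H  [-737.89673 +1586.03212 +269.57552]
  H  [-1.08287 -0.16209 +1.00000]
B = K⁻¹H; ‖b₁‖=2.274988, ‖b₂‖=2.274988; λ = 2/(‖b₁‖+‖b₂‖) = 0.439563, sign → tz>0 ⇒ λ=+0.439563
r₁ = λ·B[:,0] = (+0.83497,-0.27614,-0.47599); r₂ = λ·B[:,1] = (+0.27635,+0.95841,-0.07125)
r₃ = r₁×r₂ = (+0.47587,-0.07205,+0.87656); SVD([r₁ r₂ r₃]) → R = UVᵀ:
  R  [+0.83497 +0.27635 +0.47587]
  R  [-0.27614 +0.95841 -0.07205]
  R  [-0.47599 -0.07125 +0.87656]
t = (-0.06685, +0.01230, +0.43956) m
tr R = 2.669947; θ = arccos((tr R − 1)/2) = 0.582712 rad = 33.387°
axis k = ((R−Rᵀ)₃₂, (R−Rᵀ)₁₃, (R−Rᵀ)₂₁) / (2 sinθ) = (+0.000726, +0.864869, -0.501997)
rvec = θ·k = (+0.000423, +0.503969, -0.292520)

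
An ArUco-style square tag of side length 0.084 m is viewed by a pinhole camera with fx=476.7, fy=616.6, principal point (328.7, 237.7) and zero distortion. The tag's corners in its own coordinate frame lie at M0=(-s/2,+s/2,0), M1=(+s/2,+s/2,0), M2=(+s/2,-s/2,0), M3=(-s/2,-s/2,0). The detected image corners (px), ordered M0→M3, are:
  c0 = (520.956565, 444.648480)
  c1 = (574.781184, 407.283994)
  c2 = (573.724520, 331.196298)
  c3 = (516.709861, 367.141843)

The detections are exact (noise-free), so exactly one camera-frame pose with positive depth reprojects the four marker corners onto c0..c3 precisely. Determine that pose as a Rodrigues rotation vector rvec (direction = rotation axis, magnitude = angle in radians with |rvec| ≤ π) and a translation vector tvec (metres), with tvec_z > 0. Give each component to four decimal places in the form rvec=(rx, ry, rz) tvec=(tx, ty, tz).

rvec=(0.3340, -0.3593, -0.2756) tvec=(0.2535, 0.1350, 0.5531)

Intrinsics K: fx=476.7, fy=616.6, cx=328.7, cy=237.7
Marker side s = 0.084 m; corners in marker frame (Z=0):
  M0 = (-0.0420, +0.0420, 0)
  M1 = (+0.0420, +0.0420, 0)
  M2 = (+0.0420, -0.0420, 0)
  M3 = (-0.0420, -0.0420, 0)
Detected image corners:
  c0 = (520.956565, 444.648480) px
  c1 = (574.781184, 407.283994) px
  c2 = (573.724520, 331.196298) px
  c3 = (516.709861, 367.141843) px
Planar DLT: solve 8×8 A·h = b for H (H[2,2]=1):
  H  [+951.53080 +391.67755 +547.20219]
  H  [-229.32633 +1169.72786 +388.21985]
  H  [+0.53481 +0.65967 +1.00000]
B = K⁻¹H; ‖b₁‖=1.807857, ‖b₂‖=1.807857; λ = 2/(‖b₁‖+‖b₂‖) = 0.553141, sign → tz>0 ⇒ λ=+0.553141
r₁ = λ·B[:,0] = (+0.90013,-0.31977,+0.29583); r₂ = λ·B[:,1] = (+0.20288,+0.90868,+0.36489)
r₃ = r₁×r₂ = (-0.38549,-0.26843,+0.88280); SVD([r₁ r₂ r₃]) → R = UVᵀ:
  R  [+0.90013 +0.20288 -0.38549]
  R  [-0.31977 +0.90868 -0.26843]
  R  [+0.29583 +0.36489 +0.88280]
t = (+0.25354, +0.13503, +0.55314) m
tr R = 2.691611; θ = arccos((tr R − 1)/2) = 0.562723 rad = 32.242°
axis k = ((R−Rᵀ)₃₂, (R−Rᵀ)₁₃, (R−Rᵀ)₂₁) / (2 sinθ) = (+0.593560, -0.638548, -0.489839)
rvec = θ·k = (+0.334010, -0.359326, -0.275643)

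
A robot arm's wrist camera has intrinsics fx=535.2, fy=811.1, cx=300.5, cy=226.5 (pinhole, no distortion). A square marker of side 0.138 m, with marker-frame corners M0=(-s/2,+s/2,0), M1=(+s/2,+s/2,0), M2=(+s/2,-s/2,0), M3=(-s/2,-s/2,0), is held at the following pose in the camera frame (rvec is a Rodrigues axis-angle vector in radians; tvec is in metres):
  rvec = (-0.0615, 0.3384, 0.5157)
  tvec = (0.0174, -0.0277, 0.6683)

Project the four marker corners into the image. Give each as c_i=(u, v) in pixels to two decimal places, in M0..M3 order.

c0=(244.18, 226.07) c1=(333.28, 307.89) c2=(390.10, 157.13) c3=(296.74, 84.91)

Intrinsics K: fx=535.2, fy=811.1, cx=300.5, cy=226.5
Marker side s = 0.138 m; corners in marker frame (Z=0):
  M0 = (-0.0690, +0.0690, 0)
  M1 = (+0.0690, +0.0690, 0)
  M2 = (+0.0690, -0.0690, 0)
  M3 = (-0.0690, -0.0690, 0)
rvec = (-0.0615, 0.3384, 0.5157), |rvec| = θ = 0.61987 rad = 35.516°
Rodrigues: sinθ=0.58093, 1−cosθ=0.18605; R = I + sinθ·[k]× + (1−cosθ)·[k]×²:
    [+0.81578 -0.49338 +0.30178]
    [+0.47323 +0.86940 +0.14213]
    [-0.33250 +0.02686 +0.94272]
t = (0.0174, -0.0277, 0.6683) m
M0: Pc = R·M0+t = (-0.07293, -0.00036, +0.69310); u = 535.2·(-0.07293)/0.69310 + 300.5 = 244.1826, v = 811.1·(-0.00036)/0.69310 + 226.5 = 226.0739
M1: Pc = R·M1+t = (+0.03965, +0.06494, +0.64721); u = 535.2·(+0.03965)/0.64721 + 300.5 = 333.2844, v = 811.1·(+0.06494)/0.64721 + 226.5 = 307.8857
M2: Pc = R·M2+t = (+0.10773, -0.05504, +0.64350); u = 535.2·(+0.10773)/0.64350 + 300.5 = 390.1005, v = 811.1·(-0.05504)/0.64350 + 226.5 = 157.1304
M3: Pc = R·M3+t = (-0.00485, -0.12034, +0.68939); u = 535.2·(-0.00485)/0.68939 + 300.5 = 296.7380, v = 811.1·(-0.12034)/0.68939 + 226.5 = 84.9127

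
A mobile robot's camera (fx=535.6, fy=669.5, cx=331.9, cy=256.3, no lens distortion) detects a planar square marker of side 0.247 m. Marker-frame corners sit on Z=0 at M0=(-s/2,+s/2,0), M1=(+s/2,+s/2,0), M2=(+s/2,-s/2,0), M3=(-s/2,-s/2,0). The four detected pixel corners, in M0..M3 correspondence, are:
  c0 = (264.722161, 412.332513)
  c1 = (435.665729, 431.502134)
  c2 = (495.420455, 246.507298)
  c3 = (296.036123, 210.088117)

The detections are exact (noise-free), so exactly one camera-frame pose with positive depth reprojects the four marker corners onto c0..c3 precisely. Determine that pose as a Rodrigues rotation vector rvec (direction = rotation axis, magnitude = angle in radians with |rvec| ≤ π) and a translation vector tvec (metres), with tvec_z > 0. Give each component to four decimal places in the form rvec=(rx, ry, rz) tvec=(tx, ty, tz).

rvec=(0.5132, -0.1444, 0.1769) tvec=(0.0543, 0.0799, 0.6909)

Intrinsics K: fx=535.6, fy=669.5, cx=331.9, cy=256.3
Marker side s = 0.247 m; corners in marker frame (Z=0):
  M0 = (-0.1235, +0.1235, 0)
  M1 = (+0.1235, +0.1235, 0)
  M2 = (+0.1235, -0.1235, 0)
  M3 = (-0.1235, -0.1235, 0)
Detected image corners:
  c0 = (264.722161, 412.332513) px
  c1 = (435.665729, 431.502134) px
  c2 = (495.420455, 246.507298) px
  c3 = (296.036123, 210.088117) px
Planar DLT: solve 8×8 A·h = b for H (H[2,2]=1):
  H  [+842.54917 +69.75825 +374.02891]
  H  [+194.80014 +1005.88336 +333.76316]
  H  [+0.26217 +0.68632 +1.00000]
B = K⁻¹H; ‖b₁‖=1.447395, ‖b₂‖=1.447395; λ = 2/(‖b₁‖+‖b₂‖) = 0.690896, sign → tz>0 ⇒ λ=+0.690896
r₁ = λ·B[:,0] = (+0.97460,+0.13169,+0.18113); r₂ = λ·B[:,1] = (-0.20385,+0.85650,+0.47418)
r₃ = r₁×r₂ = (-0.09270,-0.49906,+0.86160); SVD([r₁ r₂ r₃]) → R = UVᵀ:
  R  [+0.97460 -0.20385 -0.09270]
  R  [+0.13169 +0.85650 -0.49906]
  R  [+0.18113 +0.47418 +0.86160]
t = (+0.05434, +0.07994, +0.69090) m
tr R = 2.692703; θ = arccos((tr R − 1)/2) = 0.561699 rad = 32.183°
axis k = ((R−Rᵀ)₃₂, (R−Rᵀ)₁₃, (R−Rᵀ)₂₁) / (2 sinθ) = (+0.913624, -0.257052, +0.314986)
rvec = θ·k = (+0.513182, -0.144386, +0.176927)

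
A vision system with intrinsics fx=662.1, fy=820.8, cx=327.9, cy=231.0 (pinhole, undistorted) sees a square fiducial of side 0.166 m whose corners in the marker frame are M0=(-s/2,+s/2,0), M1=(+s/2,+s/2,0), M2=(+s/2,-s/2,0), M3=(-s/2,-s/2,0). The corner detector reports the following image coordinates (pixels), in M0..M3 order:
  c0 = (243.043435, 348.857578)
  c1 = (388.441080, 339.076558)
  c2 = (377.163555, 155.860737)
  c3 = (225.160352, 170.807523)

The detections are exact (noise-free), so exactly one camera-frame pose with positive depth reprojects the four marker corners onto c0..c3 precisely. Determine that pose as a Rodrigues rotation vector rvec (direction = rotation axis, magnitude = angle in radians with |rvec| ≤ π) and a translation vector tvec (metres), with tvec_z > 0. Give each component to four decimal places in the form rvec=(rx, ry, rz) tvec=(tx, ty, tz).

Intrinsics K: fx=662.1, fy=820.8, cx=327.9, cy=231.0
Marker side s = 0.166 m; corners in marker frame (Z=0):
  M0 = (-0.0830, +0.0830, 0)
  M1 = (+0.0830, +0.0830, 0)
  M2 = (+0.0830, -0.0830, 0)
  M3 = (-0.0830, -0.0830, 0)
Detected image corners:
  c0 = (243.043435, 348.857578) px
  c1 = (388.441080, 339.076558) px
  c2 = (377.163555, 155.860737) px
  c3 = (225.160352, 170.807523) px
Planar DLT: solve 8×8 A·h = b for H (H[2,2]=1):
  H  [+848.14594 +175.25348 +307.67933]
  H  [-112.90839 +1159.63372 +255.84750]
  H  [-0.15293 +0.28260 +1.00000]
B = K⁻¹H; ‖b₁‖=1.368594, ‖b₂‖=1.368594; λ = 2/(‖b₁‖+‖b₂‖) = 0.730677, sign → tz>0 ⇒ λ=+0.730677
r₁ = λ·B[:,0] = (+0.99133,-0.06906,-0.11175); r₂ = λ·B[:,1] = (+0.09114,+0.97419,+0.20649)
r₃ = r₁×r₂ = (+0.09460,-0.21488,+0.97205); SVD([r₁ r₂ r₃]) → R = UVᵀ:
  R  [+0.99133 +0.09114 +0.09460]
  R  [-0.06906 +0.97419 -0.21488]
  R  [-0.11175 +0.20649 +0.97205]
t = (-0.02232, +0.02212, +0.73068) m
tr R = 2.937576; θ = arccos((tr R − 1)/2) = 0.250502 rad = 14.353°
axis k = ((R−Rᵀ)₃₂, (R−Rᵀ)₁₃, (R−Rᵀ)₂₁) / (2 sinθ) = (+0.849913, +0.416208, -0.323139)
rvec = θ·k = (+0.212905, +0.104261, -0.080947)

rvec=(0.2129, 0.1043, -0.0809) tvec=(-0.0223, 0.0221, 0.7307)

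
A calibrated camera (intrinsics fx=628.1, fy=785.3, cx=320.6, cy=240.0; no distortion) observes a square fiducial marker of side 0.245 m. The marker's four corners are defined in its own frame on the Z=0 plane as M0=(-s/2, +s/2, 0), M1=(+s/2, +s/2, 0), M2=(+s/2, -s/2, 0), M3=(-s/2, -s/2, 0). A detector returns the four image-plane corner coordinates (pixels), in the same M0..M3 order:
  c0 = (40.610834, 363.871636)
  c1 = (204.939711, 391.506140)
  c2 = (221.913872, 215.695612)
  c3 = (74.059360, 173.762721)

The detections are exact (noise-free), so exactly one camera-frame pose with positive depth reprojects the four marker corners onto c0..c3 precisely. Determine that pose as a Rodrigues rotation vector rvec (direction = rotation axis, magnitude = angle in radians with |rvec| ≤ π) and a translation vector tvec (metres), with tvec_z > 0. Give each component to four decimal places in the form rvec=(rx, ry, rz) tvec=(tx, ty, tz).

rvec=(-0.3591, -0.4374, 0.1368) tvec=(-0.2883, 0.0547, 1.0008)

Intrinsics K: fx=628.1, fy=785.3, cx=320.6, cy=240.0
Marker side s = 0.245 m; corners in marker frame (Z=0):
  M0 = (-0.1225, +0.1225, 0)
  M1 = (+0.1225, +0.1225, 0)
  M2 = (+0.1225, -0.1225, 0)
  M3 = (-0.1225, -0.1225, 0)
Detected image corners:
  c0 = (40.610834, 363.871636) px
  c1 = (204.939711, 391.506140) px
  c2 = (221.913872, 215.695612) px
  c3 = (74.059360, 173.762721) px
Planar DLT: solve 8×8 A·h = b for H (H[2,2]=1):
  H  [+688.24827 -151.11734 +139.66765]
  H  [+254.60724 +640.06849 +282.91411]
  H  [+0.38894 -0.36797 +1.00000]
B = K⁻¹H; ‖b₁‖=0.999238, ‖b₂‖=0.999238; λ = 2/(‖b₁‖+‖b₂‖) = 1.000763, sign → tz>0 ⇒ λ=+1.000763
r₁ = λ·B[:,0] = (+0.89792,+0.20551,+0.38923); r₂ = λ·B[:,1] = (-0.05281,+0.92823,-0.36825)
r₃ = r₁×r₂ = (-0.43698,+0.31010,+0.84433); SVD([r₁ r₂ r₃]) → R = UVᵀ:
  R  [+0.89792 -0.05281 -0.43698]
  R  [+0.20551 +0.92823 +0.31010]
  R  [+0.38923 -0.36825 +0.84433]
t = (-0.28828, +0.05469, +1.00076) m
tr R = 2.670476; θ = arccos((tr R − 1)/2) = 0.582231 rad = 33.359°
axis k = ((R−Rᵀ)₃₂, (R−Rᵀ)₁₃, (R−Rᵀ)₂₁) / (2 sinθ) = (-0.616805, -0.751252, +0.234885)
rvec = θ·k = (-0.359123, -0.437403, +0.136757)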